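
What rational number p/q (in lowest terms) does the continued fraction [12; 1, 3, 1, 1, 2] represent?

a_0 = 12: 12/1
a_1 = 1: 13/1
a_2 = 3: 51/4
a_3 = 1: 64/5
a_4 = 1: 115/9
a_5 = 2: 294/23

294/23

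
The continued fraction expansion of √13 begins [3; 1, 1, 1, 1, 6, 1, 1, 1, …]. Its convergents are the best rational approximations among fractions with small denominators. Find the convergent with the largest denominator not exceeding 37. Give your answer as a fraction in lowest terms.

List convergents until the denominator exceeds the bound:
a_0 = 3: 3/1  (≤ bound)
a_1 = 1: 4/1  (≤ bound)
a_2 = 1: 7/2  (≤ bound)
a_3 = 1: 11/3  (≤ bound)
a_4 = 1: 18/5  (≤ bound)
a_5 = 6: 119/33  (≤ bound)
a_6 = 1: 137/38  (> 37, stop)

119/33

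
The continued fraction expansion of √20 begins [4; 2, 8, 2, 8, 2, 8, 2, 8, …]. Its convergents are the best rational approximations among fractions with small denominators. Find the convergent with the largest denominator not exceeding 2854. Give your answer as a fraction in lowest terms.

2889/646

a_0 = 4: 4/1  (≤ bound)
a_1 = 2: 9/2  (≤ bound)
a_2 = 8: 76/17  (≤ bound)
a_3 = 2: 161/36  (≤ bound)
a_4 = 8: 1364/305  (≤ bound)
a_5 = 2: 2889/646  (≤ bound)
a_6 = 8: 24476/5473  (> 2854, stop)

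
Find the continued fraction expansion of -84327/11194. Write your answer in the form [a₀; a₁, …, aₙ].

[-8; 2, 7, 43, 1, 3, 4]

-84327 = -8·11194 + 5225, so a_0 = -8
11194 = 2·5225 + 744, so a_1 = 2
5225 = 7·744 + 17, so a_2 = 7
744 = 43·17 + 13, so a_3 = 43
17 = 1·13 + 4, so a_4 = 1
13 = 3·4 + 1, so a_5 = 3
4 = 4·1 + 0, so a_6 = 4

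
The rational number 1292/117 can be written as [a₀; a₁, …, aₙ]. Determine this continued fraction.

[11; 23, 2, 2]

Repeatedly divide and take the remainder:
1292 = 11·117 + 5, so a_0 = 11
117 = 23·5 + 2, so a_1 = 23
5 = 2·2 + 1, so a_2 = 2
2 = 2·1 + 0, so a_3 = 2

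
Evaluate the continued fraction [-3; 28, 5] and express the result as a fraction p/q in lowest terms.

-418/141

Starting at the tail and folding back:
Start with 5.
28 + 1/(5/1) = 28 + 1/5 = 141/5
-3 + 1/(141/5) = -3 + 5/141 = -418/141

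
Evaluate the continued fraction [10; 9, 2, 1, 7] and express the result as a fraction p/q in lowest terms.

2173/215

Build up convergents one term at a time:
a_0 = 10: 10/1
a_1 = 9: 91/9
a_2 = 2: 192/19
a_3 = 1: 283/28
a_4 = 7: 2173/215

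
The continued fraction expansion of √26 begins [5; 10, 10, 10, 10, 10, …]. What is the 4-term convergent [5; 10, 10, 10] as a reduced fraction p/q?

a_0 = 5: 5/1
a_1 = 10: 51/10
a_2 = 10: 515/101
a_3 = 10: 5201/1020

5201/1020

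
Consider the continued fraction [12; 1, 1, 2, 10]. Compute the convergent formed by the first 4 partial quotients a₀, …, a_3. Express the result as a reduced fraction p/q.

63/5

Build up convergents one term at a time:
a_0 = 12: 12/1
a_1 = 1: 13/1
a_2 = 1: 25/2
a_3 = 2: 63/5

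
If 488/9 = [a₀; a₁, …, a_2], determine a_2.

Apply division with remainder until the remainder is 0:
488 = 54·9 + 2, so a_0 = 54
9 = 4·2 + 1, so a_1 = 4
2 = 2·1 + 0, so a_2 = 2

2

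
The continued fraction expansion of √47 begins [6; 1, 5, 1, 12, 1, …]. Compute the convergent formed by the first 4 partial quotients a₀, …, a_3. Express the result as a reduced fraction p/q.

a_0 = 6: 6/1
a_1 = 1: 7/1
a_2 = 5: 41/6
a_3 = 1: 48/7

48/7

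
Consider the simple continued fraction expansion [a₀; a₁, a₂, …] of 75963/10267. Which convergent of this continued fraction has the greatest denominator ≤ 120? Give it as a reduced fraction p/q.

37/5

a_0 = 7: 7/1  (≤ bound)
a_1 = 2: 15/2  (≤ bound)
a_2 = 1: 22/3  (≤ bound)
a_3 = 1: 37/5  (≤ bound)
a_4 = 31: 1169/158  (> 120, stop)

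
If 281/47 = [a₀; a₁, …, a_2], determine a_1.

Run the Euclidean algorithm, recording each quotient:
⌊281/47⌋ = 5, remainder 46
⌊47/46⌋ = 1, remainder 1

1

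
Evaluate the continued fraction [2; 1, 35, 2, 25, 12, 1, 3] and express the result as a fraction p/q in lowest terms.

283000/95203

Work from the innermost term outward:
Start with 3.
1 + 1/(3/1) = 1 + 1/3 = 4/3
12 + 1/(4/3) = 12 + 3/4 = 51/4
25 + 1/(51/4) = 25 + 4/51 = 1279/51
2 + 1/(1279/51) = 2 + 51/1279 = 2609/1279
35 + 1/(2609/1279) = 35 + 1279/2609 = 92594/2609
1 + 1/(92594/2609) = 1 + 2609/92594 = 95203/92594
2 + 1/(95203/92594) = 2 + 92594/95203 = 283000/95203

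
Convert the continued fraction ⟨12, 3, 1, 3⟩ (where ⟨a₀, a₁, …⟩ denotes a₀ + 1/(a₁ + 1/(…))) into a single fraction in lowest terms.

184/15

Starting at the tail and folding back:
Start with 3.
1 + 1/(3/1) = 1 + 1/3 = 4/3
3 + 1/(4/3) = 3 + 3/4 = 15/4
12 + 1/(15/4) = 12 + 4/15 = 184/15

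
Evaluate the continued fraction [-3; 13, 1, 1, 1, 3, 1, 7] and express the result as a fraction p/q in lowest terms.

Start with 7.
1 + 1/(7/1) = 1 + 1/7 = 8/7
3 + 1/(8/7) = 3 + 7/8 = 31/8
1 + 1/(31/8) = 1 + 8/31 = 39/31
1 + 1/(39/31) = 1 + 31/39 = 70/39
1 + 1/(70/39) = 1 + 39/70 = 109/70
13 + 1/(109/70) = 13 + 70/109 = 1487/109
-3 + 1/(1487/109) = -3 + 109/1487 = -4352/1487

-4352/1487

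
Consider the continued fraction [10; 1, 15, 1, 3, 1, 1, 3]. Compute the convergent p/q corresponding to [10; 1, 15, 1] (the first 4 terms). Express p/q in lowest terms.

Starting at the tail and folding back:
Start with 1.
15 + 1/(1/1) = 15 + 1/1 = 16/1
1 + 1/(16/1) = 1 + 1/16 = 17/16
10 + 1/(17/16) = 10 + 16/17 = 186/17

186/17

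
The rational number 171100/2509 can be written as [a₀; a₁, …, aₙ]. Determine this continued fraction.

[68; 5, 7, 13, 1, 4]

171100 ÷ 2509 → quotient 68, remainder 488
2509 ÷ 488 → quotient 5, remainder 69
488 ÷ 69 → quotient 7, remainder 5
69 ÷ 5 → quotient 13, remainder 4
5 ÷ 4 → quotient 1, remainder 1
4 ÷ 1 → quotient 4, remainder 0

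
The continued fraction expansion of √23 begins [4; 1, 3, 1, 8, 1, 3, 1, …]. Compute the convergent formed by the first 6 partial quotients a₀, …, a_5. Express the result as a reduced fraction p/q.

235/49

Compute successive convergents:
a_0 = 4: 4/1
a_1 = 1: 5/1
a_2 = 3: 19/4
a_3 = 1: 24/5
a_4 = 8: 211/44
a_5 = 1: 235/49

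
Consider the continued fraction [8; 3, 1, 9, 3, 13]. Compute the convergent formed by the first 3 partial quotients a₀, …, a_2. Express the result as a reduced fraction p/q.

33/4

Start with 1.
3 + 1/(1/1) = 3 + 1/1 = 4/1
8 + 1/(4/1) = 8 + 1/4 = 33/4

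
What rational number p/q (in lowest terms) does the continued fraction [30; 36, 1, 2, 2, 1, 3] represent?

40777/1358

a_0 = 30: 30/1
a_1 = 36: 1081/36
a_2 = 1: 1111/37
a_3 = 2: 3303/110
a_4 = 2: 7717/257
a_5 = 1: 11020/367
a_6 = 3: 40777/1358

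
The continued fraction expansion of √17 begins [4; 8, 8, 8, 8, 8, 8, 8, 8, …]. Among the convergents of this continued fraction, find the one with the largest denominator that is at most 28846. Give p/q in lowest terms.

a_0 = 4: 4/1  (≤ bound)
a_1 = 8: 33/8  (≤ bound)
a_2 = 8: 268/65  (≤ bound)
a_3 = 8: 2177/528  (≤ bound)
a_4 = 8: 17684/4289  (≤ bound)
a_5 = 8: 143649/34840  (> 28846, stop)

17684/4289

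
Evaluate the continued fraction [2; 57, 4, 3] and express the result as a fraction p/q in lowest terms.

1501/744

Starting at the tail and folding back:
Start with 3.
4 + 1/(3/1) = 4 + 1/3 = 13/3
57 + 1/(13/3) = 57 + 3/13 = 744/13
2 + 1/(744/13) = 2 + 13/744 = 1501/744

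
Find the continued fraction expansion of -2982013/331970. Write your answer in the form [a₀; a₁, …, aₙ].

Repeatedly divide and take the remainder:
-2982013 ÷ 331970 → quotient -9, remainder 5717
331970 ÷ 5717 → quotient 58, remainder 384
5717 ÷ 384 → quotient 14, remainder 341
384 ÷ 341 → quotient 1, remainder 43
341 ÷ 43 → quotient 7, remainder 40
43 ÷ 40 → quotient 1, remainder 3
40 ÷ 3 → quotient 13, remainder 1
3 ÷ 1 → quotient 3, remainder 0

[-9; 58, 14, 1, 7, 1, 13, 3]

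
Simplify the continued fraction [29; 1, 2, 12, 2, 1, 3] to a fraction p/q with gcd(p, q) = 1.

12434/419

a_0 = 29: 29/1
a_1 = 1: 30/1
a_2 = 2: 89/3
a_3 = 12: 1098/37
a_4 = 2: 2285/77
a_5 = 1: 3383/114
a_6 = 3: 12434/419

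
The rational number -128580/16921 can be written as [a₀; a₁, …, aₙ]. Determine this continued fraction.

[-8; 2, 2, 34, 7, 1, 1, 6]

-128580 = -8·16921 + 6788, so a_0 = -8
16921 = 2·6788 + 3345, so a_1 = 2
6788 = 2·3345 + 98, so a_2 = 2
3345 = 34·98 + 13, so a_3 = 34
98 = 7·13 + 7, so a_4 = 7
13 = 1·7 + 6, so a_5 = 1
7 = 1·6 + 1, so a_6 = 1
6 = 6·1 + 0, so a_7 = 6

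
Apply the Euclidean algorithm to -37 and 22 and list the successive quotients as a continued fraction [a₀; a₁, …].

[-2; 3, 7]

Apply division with remainder until the remainder is 0:
-37 ÷ 22 → quotient -2, remainder 7
22 ÷ 7 → quotient 3, remainder 1
7 ÷ 1 → quotient 7, remainder 0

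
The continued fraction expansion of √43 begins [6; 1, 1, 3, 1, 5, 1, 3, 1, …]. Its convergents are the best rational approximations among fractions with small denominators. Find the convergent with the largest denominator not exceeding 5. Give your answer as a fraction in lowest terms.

a_0 = 6: 6/1  (≤ bound)
a_1 = 1: 7/1  (≤ bound)
a_2 = 1: 13/2  (≤ bound)
a_3 = 3: 46/7  (> 5, stop)

13/2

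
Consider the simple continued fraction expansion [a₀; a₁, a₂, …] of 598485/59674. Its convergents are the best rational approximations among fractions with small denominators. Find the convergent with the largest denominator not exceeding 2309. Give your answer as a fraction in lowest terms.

22636/2257

a_0 = 10: 10/1  (≤ bound)
a_1 = 34: 341/34  (≤ bound)
a_2 = 5: 1715/171  (≤ bound)
a_3 = 13: 22636/2257  (≤ bound)
a_4 = 1: 24351/2428  (> 2309, stop)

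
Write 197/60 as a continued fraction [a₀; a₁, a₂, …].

[3; 3, 1, 1, 8]

⌊197/60⌋ = 3, remainder 17
⌊60/17⌋ = 3, remainder 9
⌊17/9⌋ = 1, remainder 8
⌊9/8⌋ = 1, remainder 1
⌊8/1⌋ = 8, remainder 0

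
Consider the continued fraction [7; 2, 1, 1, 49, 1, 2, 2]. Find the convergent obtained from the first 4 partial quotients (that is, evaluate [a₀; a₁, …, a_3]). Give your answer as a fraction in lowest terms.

Starting at the tail and folding back:
Start with 1.
1 + 1/(1/1) = 1 + 1/1 = 2/1
2 + 1/(2/1) = 2 + 1/2 = 5/2
7 + 1/(5/2) = 7 + 2/5 = 37/5

37/5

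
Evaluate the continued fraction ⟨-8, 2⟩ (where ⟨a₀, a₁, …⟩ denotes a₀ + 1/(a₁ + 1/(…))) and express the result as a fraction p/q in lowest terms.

-15/2

Compute successive convergents:
a_0 = -8: -8/1
a_1 = 2: -15/2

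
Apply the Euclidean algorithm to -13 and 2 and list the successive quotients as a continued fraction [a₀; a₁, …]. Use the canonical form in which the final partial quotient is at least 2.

-13 ÷ 2 → quotient -7, remainder 1
2 ÷ 1 → quotient 2, remainder 0

[-7; 2]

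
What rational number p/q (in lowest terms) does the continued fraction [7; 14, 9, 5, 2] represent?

a_0 = 7: 7/1
a_1 = 14: 99/14
a_2 = 9: 898/127
a_3 = 5: 4589/649
a_4 = 2: 10076/1425

10076/1425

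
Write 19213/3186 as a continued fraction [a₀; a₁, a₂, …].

Run the Euclidean algorithm, recording each quotient:
19213 ÷ 3186 → quotient 6, remainder 97
3186 ÷ 97 → quotient 32, remainder 82
97 ÷ 82 → quotient 1, remainder 15
82 ÷ 15 → quotient 5, remainder 7
15 ÷ 7 → quotient 2, remainder 1
7 ÷ 1 → quotient 7, remainder 0

[6; 32, 1, 5, 2, 7]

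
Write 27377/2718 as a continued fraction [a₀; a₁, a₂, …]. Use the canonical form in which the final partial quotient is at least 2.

Apply division with remainder until the remainder is 0:
⌊27377/2718⌋ = 10, remainder 197
⌊2718/197⌋ = 13, remainder 157
⌊197/157⌋ = 1, remainder 40
⌊157/40⌋ = 3, remainder 37
⌊40/37⌋ = 1, remainder 3
⌊37/3⌋ = 12, remainder 1
⌊3/1⌋ = 3, remainder 0

[10; 13, 1, 3, 1, 12, 3]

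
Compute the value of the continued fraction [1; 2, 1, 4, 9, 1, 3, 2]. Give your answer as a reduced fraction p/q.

Build up convergents one term at a time:
a_0 = 1: 1/1
a_1 = 2: 3/2
a_2 = 1: 4/3
a_3 = 4: 19/14
a_4 = 9: 175/129
a_5 = 1: 194/143
a_6 = 3: 757/558
a_7 = 2: 1708/1259

1708/1259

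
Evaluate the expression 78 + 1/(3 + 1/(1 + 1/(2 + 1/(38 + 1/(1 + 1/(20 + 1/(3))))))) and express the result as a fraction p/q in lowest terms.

2166505/27679

Compute successive convergents:
a_0 = 78: 78/1
a_1 = 3: 235/3
a_2 = 1: 313/4
a_3 = 2: 861/11
a_4 = 38: 33031/422
a_5 = 1: 33892/433
a_6 = 20: 710871/9082
a_7 = 3: 2166505/27679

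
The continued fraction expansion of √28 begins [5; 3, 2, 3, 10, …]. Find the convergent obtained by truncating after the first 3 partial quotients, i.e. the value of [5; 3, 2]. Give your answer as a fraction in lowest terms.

37/7

Start with 2.
3 + 1/(2/1) = 3 + 1/2 = 7/2
5 + 1/(7/2) = 5 + 2/7 = 37/7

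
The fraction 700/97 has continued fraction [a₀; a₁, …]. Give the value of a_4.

Apply division with remainder until the remainder is 0:
700 = 7·97 + 21, so a_0 = 7
97 = 4·21 + 13, so a_1 = 4
21 = 1·13 + 8, so a_2 = 1
13 = 1·8 + 5, so a_3 = 1
8 = 1·5 + 3, so a_4 = 1

1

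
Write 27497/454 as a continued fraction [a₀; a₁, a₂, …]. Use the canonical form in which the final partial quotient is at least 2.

Apply division with remainder until the remainder is 0:
27497 = 60·454 + 257, so a_0 = 60
454 = 1·257 + 197, so a_1 = 1
257 = 1·197 + 60, so a_2 = 1
197 = 3·60 + 17, so a_3 = 3
60 = 3·17 + 9, so a_4 = 3
17 = 1·9 + 8, so a_5 = 1
9 = 1·8 + 1, so a_6 = 1
8 = 8·1 + 0, so a_7 = 8

[60; 1, 1, 3, 3, 1, 1, 8]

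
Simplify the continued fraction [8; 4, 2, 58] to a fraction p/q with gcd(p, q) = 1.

4325/526

Work from the innermost term outward:
Start with 58.
2 + 1/(58/1) = 2 + 1/58 = 117/58
4 + 1/(117/58) = 4 + 58/117 = 526/117
8 + 1/(526/117) = 8 + 117/526 = 4325/526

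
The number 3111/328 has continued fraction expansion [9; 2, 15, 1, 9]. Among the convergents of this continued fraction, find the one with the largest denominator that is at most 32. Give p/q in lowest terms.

294/31

List convergents until the denominator exceeds the bound:
a_0 = 9: 9/1  (≤ bound)
a_1 = 2: 19/2  (≤ bound)
a_2 = 15: 294/31  (≤ bound)
a_3 = 1: 313/33  (> 32, stop)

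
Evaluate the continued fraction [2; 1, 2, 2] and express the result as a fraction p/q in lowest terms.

19/7

a_0 = 2: 2/1
a_1 = 1: 3/1
a_2 = 2: 8/3
a_3 = 2: 19/7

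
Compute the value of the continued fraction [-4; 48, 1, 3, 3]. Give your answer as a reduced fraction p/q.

-2523/634

Work from the innermost term outward:
Start with 3.
3 + 1/(3/1) = 3 + 1/3 = 10/3
1 + 1/(10/3) = 1 + 3/10 = 13/10
48 + 1/(13/10) = 48 + 10/13 = 634/13
-4 + 1/(634/13) = -4 + 13/634 = -2523/634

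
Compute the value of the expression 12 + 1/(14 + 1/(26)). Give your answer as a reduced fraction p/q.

4406/365

Work from the innermost term outward:
Start with 26.
14 + 1/(26/1) = 14 + 1/26 = 365/26
12 + 1/(365/26) = 12 + 26/365 = 4406/365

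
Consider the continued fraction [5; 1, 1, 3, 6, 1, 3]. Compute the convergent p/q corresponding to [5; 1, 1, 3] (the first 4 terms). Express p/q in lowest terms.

39/7

Work from the innermost term outward:
Start with 3.
1 + 1/(3/1) = 1 + 1/3 = 4/3
1 + 1/(4/3) = 1 + 3/4 = 7/4
5 + 1/(7/4) = 5 + 4/7 = 39/7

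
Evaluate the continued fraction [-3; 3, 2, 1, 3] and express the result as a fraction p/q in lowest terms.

Start with 3.
1 + 1/(3/1) = 1 + 1/3 = 4/3
2 + 1/(4/3) = 2 + 3/4 = 11/4
3 + 1/(11/4) = 3 + 4/11 = 37/11
-3 + 1/(37/11) = -3 + 11/37 = -100/37

-100/37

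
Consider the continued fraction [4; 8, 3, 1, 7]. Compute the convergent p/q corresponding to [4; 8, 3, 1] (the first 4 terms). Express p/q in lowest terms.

a_0 = 4: 4/1
a_1 = 8: 33/8
a_2 = 3: 103/25
a_3 = 1: 136/33

136/33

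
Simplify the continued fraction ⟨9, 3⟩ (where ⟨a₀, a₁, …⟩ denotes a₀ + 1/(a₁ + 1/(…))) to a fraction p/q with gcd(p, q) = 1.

28/3

a_0 = 9: 9/1
a_1 = 3: 28/3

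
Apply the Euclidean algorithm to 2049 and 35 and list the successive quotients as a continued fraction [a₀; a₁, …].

2049 ÷ 35 → quotient 58, remainder 19
35 ÷ 19 → quotient 1, remainder 16
19 ÷ 16 → quotient 1, remainder 3
16 ÷ 3 → quotient 5, remainder 1
3 ÷ 1 → quotient 3, remainder 0

[58; 1, 1, 5, 3]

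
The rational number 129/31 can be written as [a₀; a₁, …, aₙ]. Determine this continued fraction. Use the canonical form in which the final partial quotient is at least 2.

⌊129/31⌋ = 4, remainder 5
⌊31/5⌋ = 6, remainder 1
⌊5/1⌋ = 5, remainder 0

[4; 6, 5]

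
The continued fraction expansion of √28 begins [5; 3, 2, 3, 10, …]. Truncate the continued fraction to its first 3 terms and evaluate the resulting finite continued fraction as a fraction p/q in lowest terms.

37/7

Start with 2.
3 + 1/(2/1) = 3 + 1/2 = 7/2
5 + 1/(7/2) = 5 + 2/7 = 37/7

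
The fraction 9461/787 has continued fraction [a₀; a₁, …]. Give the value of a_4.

2

Repeatedly divide and take the remainder:
9461 = 12·787 + 17, so a_0 = 12
787 = 46·17 + 5, so a_1 = 46
17 = 3·5 + 2, so a_2 = 3
5 = 2·2 + 1, so a_3 = 2
2 = 2·1 + 0, so a_4 = 2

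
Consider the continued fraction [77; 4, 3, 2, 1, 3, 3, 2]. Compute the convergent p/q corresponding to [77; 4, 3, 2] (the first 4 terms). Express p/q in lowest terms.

a_0 = 77: 77/1
a_1 = 4: 309/4
a_2 = 3: 1004/13
a_3 = 2: 2317/30

2317/30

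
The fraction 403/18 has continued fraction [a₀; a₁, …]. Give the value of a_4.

3

403 = 22·18 + 7, so a_0 = 22
18 = 2·7 + 4, so a_1 = 2
7 = 1·4 + 3, so a_2 = 1
4 = 1·3 + 1, so a_3 = 1
3 = 3·1 + 0, so a_4 = 3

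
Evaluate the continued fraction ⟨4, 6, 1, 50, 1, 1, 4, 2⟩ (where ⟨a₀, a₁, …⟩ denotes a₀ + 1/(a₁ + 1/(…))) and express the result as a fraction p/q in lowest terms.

Compute successive convergents:
a_0 = 4: 4/1
a_1 = 6: 25/6
a_2 = 1: 29/7
a_3 = 50: 1475/356
a_4 = 1: 1504/363
a_5 = 1: 2979/719
a_6 = 4: 13420/3239
a_7 = 2: 29819/7197

29819/7197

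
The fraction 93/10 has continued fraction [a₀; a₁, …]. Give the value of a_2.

3

Run the Euclidean algorithm, recording each quotient:
93 ÷ 10 → quotient 9, remainder 3
10 ÷ 3 → quotient 3, remainder 1
3 ÷ 1 → quotient 3, remainder 0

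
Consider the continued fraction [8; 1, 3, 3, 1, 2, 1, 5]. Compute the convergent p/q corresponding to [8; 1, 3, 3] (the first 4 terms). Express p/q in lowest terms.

Collapse the nested fraction from the inside out:
Start with 3.
3 + 1/(3/1) = 3 + 1/3 = 10/3
1 + 1/(10/3) = 1 + 3/10 = 13/10
8 + 1/(13/10) = 8 + 10/13 = 114/13

114/13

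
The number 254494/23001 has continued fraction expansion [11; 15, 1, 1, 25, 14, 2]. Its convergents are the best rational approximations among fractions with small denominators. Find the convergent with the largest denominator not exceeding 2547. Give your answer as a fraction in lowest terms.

List convergents until the denominator exceeds the bound:
a_0 = 11: 11/1  (≤ bound)
a_1 = 15: 166/15  (≤ bound)
a_2 = 1: 177/16  (≤ bound)
a_3 = 1: 343/31  (≤ bound)
a_4 = 25: 8752/791  (≤ bound)
a_5 = 14: 122871/11105  (> 2547, stop)

8752/791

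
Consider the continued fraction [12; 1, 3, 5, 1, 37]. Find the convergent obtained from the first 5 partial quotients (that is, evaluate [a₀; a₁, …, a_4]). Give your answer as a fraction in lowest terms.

Starting at the tail and folding back:
Start with 1.
5 + 1/(1/1) = 5 + 1/1 = 6/1
3 + 1/(6/1) = 3 + 1/6 = 19/6
1 + 1/(19/6) = 1 + 6/19 = 25/19
12 + 1/(25/19) = 12 + 19/25 = 319/25

319/25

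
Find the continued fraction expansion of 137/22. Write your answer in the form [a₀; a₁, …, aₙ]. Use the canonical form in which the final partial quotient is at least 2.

137 = 6·22 + 5, so a_0 = 6
22 = 4·5 + 2, so a_1 = 4
5 = 2·2 + 1, so a_2 = 2
2 = 2·1 + 0, so a_3 = 2

[6; 4, 2, 2]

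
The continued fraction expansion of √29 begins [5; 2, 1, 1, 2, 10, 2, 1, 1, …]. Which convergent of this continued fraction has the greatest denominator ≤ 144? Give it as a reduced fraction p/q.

727/135

a_0 = 5: 5/1  (≤ bound)
a_1 = 2: 11/2  (≤ bound)
a_2 = 1: 16/3  (≤ bound)
a_3 = 1: 27/5  (≤ bound)
a_4 = 2: 70/13  (≤ bound)
a_5 = 10: 727/135  (≤ bound)
a_6 = 2: 1524/283  (> 144, stop)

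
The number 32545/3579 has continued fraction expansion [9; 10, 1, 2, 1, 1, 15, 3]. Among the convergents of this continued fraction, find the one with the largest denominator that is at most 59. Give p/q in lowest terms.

List convergents until the denominator exceeds the bound:
a_0 = 9: 9/1  (≤ bound)
a_1 = 10: 91/10  (≤ bound)
a_2 = 1: 100/11  (≤ bound)
a_3 = 2: 291/32  (≤ bound)
a_4 = 1: 391/43  (≤ bound)
a_5 = 1: 682/75  (> 59, stop)

391/43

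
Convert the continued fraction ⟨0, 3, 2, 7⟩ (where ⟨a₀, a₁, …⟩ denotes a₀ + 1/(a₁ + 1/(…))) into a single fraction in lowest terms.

Collapse the nested fraction from the inside out:
Start with 7.
2 + 1/(7/1) = 2 + 1/7 = 15/7
3 + 1/(15/7) = 3 + 7/15 = 52/15
0 + 1/(52/15) = 0 + 15/52 = 15/52

15/52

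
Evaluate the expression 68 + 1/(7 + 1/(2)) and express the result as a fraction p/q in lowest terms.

1022/15

Start with 2.
7 + 1/(2/1) = 7 + 1/2 = 15/2
68 + 1/(15/2) = 68 + 2/15 = 1022/15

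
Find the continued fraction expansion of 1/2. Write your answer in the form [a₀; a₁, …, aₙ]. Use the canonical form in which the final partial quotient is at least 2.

1 = 0·2 + 1, so a_0 = 0
2 = 2·1 + 0, so a_1 = 2

[0; 2]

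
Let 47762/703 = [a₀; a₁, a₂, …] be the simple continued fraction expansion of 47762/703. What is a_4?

Repeatedly divide and take the remainder:
47762 = 67·703 + 661, so a_0 = 67
703 = 1·661 + 42, so a_1 = 1
661 = 15·42 + 31, so a_2 = 15
42 = 1·31 + 11, so a_3 = 1
31 = 2·11 + 9, so a_4 = 2

2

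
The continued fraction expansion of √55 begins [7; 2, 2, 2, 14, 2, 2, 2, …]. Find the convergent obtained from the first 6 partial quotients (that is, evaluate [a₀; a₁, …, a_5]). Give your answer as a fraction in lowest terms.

2655/358

Compute successive convergents:
a_0 = 7: 7/1
a_1 = 2: 15/2
a_2 = 2: 37/5
a_3 = 2: 89/12
a_4 = 14: 1283/173
a_5 = 2: 2655/358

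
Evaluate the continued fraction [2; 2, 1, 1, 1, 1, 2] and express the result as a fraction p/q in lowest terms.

81/34

a_0 = 2: 2/1
a_1 = 2: 5/2
a_2 = 1: 7/3
a_3 = 1: 12/5
a_4 = 1: 19/8
a_5 = 1: 31/13
a_6 = 2: 81/34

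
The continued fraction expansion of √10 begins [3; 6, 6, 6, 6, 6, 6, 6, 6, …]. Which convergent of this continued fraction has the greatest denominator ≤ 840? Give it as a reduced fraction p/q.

721/228

List convergents until the denominator exceeds the bound:
a_0 = 3: 3/1  (≤ bound)
a_1 = 6: 19/6  (≤ bound)
a_2 = 6: 117/37  (≤ bound)
a_3 = 6: 721/228  (≤ bound)
a_4 = 6: 4443/1405  (> 840, stop)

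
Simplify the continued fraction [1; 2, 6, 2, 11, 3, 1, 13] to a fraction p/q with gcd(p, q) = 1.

26424/18047

Work from the innermost term outward:
Start with 13.
1 + 1/(13/1) = 1 + 1/13 = 14/13
3 + 1/(14/13) = 3 + 13/14 = 55/14
11 + 1/(55/14) = 11 + 14/55 = 619/55
2 + 1/(619/55) = 2 + 55/619 = 1293/619
6 + 1/(1293/619) = 6 + 619/1293 = 8377/1293
2 + 1/(8377/1293) = 2 + 1293/8377 = 18047/8377
1 + 1/(18047/8377) = 1 + 8377/18047 = 26424/18047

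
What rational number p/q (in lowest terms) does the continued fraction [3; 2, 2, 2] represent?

41/12

a_0 = 3: 3/1
a_1 = 2: 7/2
a_2 = 2: 17/5
a_3 = 2: 41/12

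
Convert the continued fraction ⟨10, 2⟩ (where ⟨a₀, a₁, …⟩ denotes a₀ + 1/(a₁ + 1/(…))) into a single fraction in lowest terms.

Start with 2.
10 + 1/(2/1) = 10 + 1/2 = 21/2

21/2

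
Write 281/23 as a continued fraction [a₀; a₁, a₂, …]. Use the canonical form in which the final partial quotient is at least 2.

⌊281/23⌋ = 12, remainder 5
⌊23/5⌋ = 4, remainder 3
⌊5/3⌋ = 1, remainder 2
⌊3/2⌋ = 1, remainder 1
⌊2/1⌋ = 2, remainder 0

[12; 4, 1, 1, 2]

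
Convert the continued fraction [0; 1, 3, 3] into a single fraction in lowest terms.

10/13

Compute successive convergents:
a_0 = 0: 0/1
a_1 = 1: 1/1
a_2 = 3: 3/4
a_3 = 3: 10/13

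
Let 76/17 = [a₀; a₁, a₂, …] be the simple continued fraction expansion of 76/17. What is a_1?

⌊76/17⌋ = 4, remainder 8
⌊17/8⌋ = 2, remainder 1

2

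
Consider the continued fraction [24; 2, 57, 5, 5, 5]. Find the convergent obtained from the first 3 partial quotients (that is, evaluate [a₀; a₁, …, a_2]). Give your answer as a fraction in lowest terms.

2817/115

a_0 = 24: 24/1
a_1 = 2: 49/2
a_2 = 57: 2817/115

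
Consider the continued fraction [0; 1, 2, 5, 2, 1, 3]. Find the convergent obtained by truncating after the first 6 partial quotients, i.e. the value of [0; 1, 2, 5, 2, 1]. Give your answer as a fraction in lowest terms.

Collapse the nested fraction from the inside out:
Start with 1.
2 + 1/(1/1) = 2 + 1/1 = 3/1
5 + 1/(3/1) = 5 + 1/3 = 16/3
2 + 1/(16/3) = 2 + 3/16 = 35/16
1 + 1/(35/16) = 1 + 16/35 = 51/35
0 + 1/(51/35) = 0 + 35/51 = 35/51

35/51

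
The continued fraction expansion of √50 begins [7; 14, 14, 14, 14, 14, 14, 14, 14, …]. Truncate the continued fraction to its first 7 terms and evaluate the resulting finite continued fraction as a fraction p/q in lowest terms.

Compute successive convergents:
a_0 = 7: 7/1
a_1 = 14: 99/14
a_2 = 14: 1393/197
a_3 = 14: 19601/2772
a_4 = 14: 275807/39005
a_5 = 14: 3880899/548842
a_6 = 14: 54608393/7722793

54608393/7722793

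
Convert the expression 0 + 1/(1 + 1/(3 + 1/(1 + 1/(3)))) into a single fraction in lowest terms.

15/19

a_0 = 0: 0/1
a_1 = 1: 1/1
a_2 = 3: 3/4
a_3 = 1: 4/5
a_4 = 3: 15/19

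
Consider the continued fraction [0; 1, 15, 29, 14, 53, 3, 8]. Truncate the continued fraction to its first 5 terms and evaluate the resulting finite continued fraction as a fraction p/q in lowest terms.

6119/6526

Start with 14.
29 + 1/(14/1) = 29 + 1/14 = 407/14
15 + 1/(407/14) = 15 + 14/407 = 6119/407
1 + 1/(6119/407) = 1 + 407/6119 = 6526/6119
0 + 1/(6526/6119) = 0 + 6119/6526 = 6119/6526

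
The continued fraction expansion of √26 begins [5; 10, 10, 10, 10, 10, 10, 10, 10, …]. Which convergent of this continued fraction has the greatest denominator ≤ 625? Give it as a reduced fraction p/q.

515/101

a_0 = 5: 5/1  (≤ bound)
a_1 = 10: 51/10  (≤ bound)
a_2 = 10: 515/101  (≤ bound)
a_3 = 10: 5201/1020  (> 625, stop)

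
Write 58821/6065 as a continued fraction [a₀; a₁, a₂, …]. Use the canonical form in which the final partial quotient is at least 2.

Repeatedly divide and take the remainder:
⌊58821/6065⌋ = 9, remainder 4236
⌊6065/4236⌋ = 1, remainder 1829
⌊4236/1829⌋ = 2, remainder 578
⌊1829/578⌋ = 3, remainder 95
⌊578/95⌋ = 6, remainder 8
⌊95/8⌋ = 11, remainder 7
⌊8/7⌋ = 1, remainder 1
⌊7/1⌋ = 7, remainder 0

[9; 1, 2, 3, 6, 11, 1, 7]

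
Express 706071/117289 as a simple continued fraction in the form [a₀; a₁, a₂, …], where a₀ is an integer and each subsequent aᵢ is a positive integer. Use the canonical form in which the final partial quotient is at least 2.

⌊706071/117289⌋ = 6, remainder 2337
⌊117289/2337⌋ = 50, remainder 439
⌊2337/439⌋ = 5, remainder 142
⌊439/142⌋ = 3, remainder 13
⌊142/13⌋ = 10, remainder 12
⌊13/12⌋ = 1, remainder 1
⌊12/1⌋ = 12, remainder 0

[6; 50, 5, 3, 10, 1, 12]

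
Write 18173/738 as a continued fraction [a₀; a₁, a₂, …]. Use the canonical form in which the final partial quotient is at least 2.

⌊18173/738⌋ = 24, remainder 461
⌊738/461⌋ = 1, remainder 277
⌊461/277⌋ = 1, remainder 184
⌊277/184⌋ = 1, remainder 93
⌊184/93⌋ = 1, remainder 91
⌊93/91⌋ = 1, remainder 2
⌊91/2⌋ = 45, remainder 1
⌊2/1⌋ = 2, remainder 0

[24; 1, 1, 1, 1, 1, 45, 2]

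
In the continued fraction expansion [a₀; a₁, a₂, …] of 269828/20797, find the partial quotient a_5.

3

Run the Euclidean algorithm, recording each quotient:
⌊269828/20797⌋ = 12, remainder 20264
⌊20797/20264⌋ = 1, remainder 533
⌊20264/533⌋ = 38, remainder 10
⌊533/10⌋ = 53, remainder 3
⌊10/3⌋ = 3, remainder 1
⌊3/1⌋ = 3, remainder 0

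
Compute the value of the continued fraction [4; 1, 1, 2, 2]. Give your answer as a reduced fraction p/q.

Starting at the tail and folding back:
Start with 2.
2 + 1/(2/1) = 2 + 1/2 = 5/2
1 + 1/(5/2) = 1 + 2/5 = 7/5
1 + 1/(7/5) = 1 + 5/7 = 12/7
4 + 1/(12/7) = 4 + 7/12 = 55/12

55/12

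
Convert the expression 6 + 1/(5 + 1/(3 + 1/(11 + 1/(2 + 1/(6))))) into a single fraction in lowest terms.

15154/2449

Start with 6.
2 + 1/(6/1) = 2 + 1/6 = 13/6
11 + 1/(13/6) = 11 + 6/13 = 149/13
3 + 1/(149/13) = 3 + 13/149 = 460/149
5 + 1/(460/149) = 5 + 149/460 = 2449/460
6 + 1/(2449/460) = 6 + 460/2449 = 15154/2449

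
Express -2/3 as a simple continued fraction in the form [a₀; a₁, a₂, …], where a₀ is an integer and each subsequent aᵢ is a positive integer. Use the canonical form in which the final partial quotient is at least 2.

Apply division with remainder until the remainder is 0:
⌊-2/3⌋ = -1, remainder 1
⌊3/1⌋ = 3, remainder 0

[-1; 3]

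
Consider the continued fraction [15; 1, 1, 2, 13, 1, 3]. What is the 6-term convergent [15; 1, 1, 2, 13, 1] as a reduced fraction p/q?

Build up convergents one term at a time:
a_0 = 15: 15/1
a_1 = 1: 16/1
a_2 = 1: 31/2
a_3 = 2: 78/5
a_4 = 13: 1045/67
a_5 = 1: 1123/72

1123/72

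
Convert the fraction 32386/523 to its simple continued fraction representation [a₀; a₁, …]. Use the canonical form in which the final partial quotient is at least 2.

[61; 1, 12, 13, 3]

32386 ÷ 523 → quotient 61, remainder 483
523 ÷ 483 → quotient 1, remainder 40
483 ÷ 40 → quotient 12, remainder 3
40 ÷ 3 → quotient 13, remainder 1
3 ÷ 1 → quotient 3, remainder 0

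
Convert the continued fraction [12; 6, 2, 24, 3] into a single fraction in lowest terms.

a_0 = 12: 12/1
a_1 = 6: 73/6
a_2 = 2: 158/13
a_3 = 24: 3865/318
a_4 = 3: 11753/967

11753/967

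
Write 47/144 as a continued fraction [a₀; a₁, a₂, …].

[0; 3, 15, 1, 2]

47 ÷ 144 → quotient 0, remainder 47
144 ÷ 47 → quotient 3, remainder 3
47 ÷ 3 → quotient 15, remainder 2
3 ÷ 2 → quotient 1, remainder 1
2 ÷ 1 → quotient 2, remainder 0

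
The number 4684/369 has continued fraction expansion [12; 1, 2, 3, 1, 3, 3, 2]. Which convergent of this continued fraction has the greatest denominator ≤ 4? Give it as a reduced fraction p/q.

38/3

a_0 = 12: 12/1  (≤ bound)
a_1 = 1: 13/1  (≤ bound)
a_2 = 2: 38/3  (≤ bound)
a_3 = 3: 127/10  (> 4, stop)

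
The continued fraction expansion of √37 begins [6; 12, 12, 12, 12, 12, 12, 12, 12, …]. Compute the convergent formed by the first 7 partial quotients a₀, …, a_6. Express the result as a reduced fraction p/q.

Compute successive convergents:
a_0 = 6: 6/1
a_1 = 12: 73/12
a_2 = 12: 882/145
a_3 = 12: 10657/1752
a_4 = 12: 128766/21169
a_5 = 12: 1555849/255780
a_6 = 12: 18798954/3090529

18798954/3090529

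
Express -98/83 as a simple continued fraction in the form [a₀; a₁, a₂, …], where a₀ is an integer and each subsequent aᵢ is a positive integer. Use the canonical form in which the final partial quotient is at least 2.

[-2; 1, 4, 1, 1, 7]

⌊-98/83⌋ = -2, remainder 68
⌊83/68⌋ = 1, remainder 15
⌊68/15⌋ = 4, remainder 8
⌊15/8⌋ = 1, remainder 7
⌊8/7⌋ = 1, remainder 1
⌊7/1⌋ = 7, remainder 0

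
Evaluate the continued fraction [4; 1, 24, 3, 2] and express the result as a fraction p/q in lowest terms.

878/177

Start with 2.
3 + 1/(2/1) = 3 + 1/2 = 7/2
24 + 1/(7/2) = 24 + 2/7 = 170/7
1 + 1/(170/7) = 1 + 7/170 = 177/170
4 + 1/(177/170) = 4 + 170/177 = 878/177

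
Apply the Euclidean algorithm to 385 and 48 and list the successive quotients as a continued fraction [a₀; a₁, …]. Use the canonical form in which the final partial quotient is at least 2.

[8; 48]

Repeatedly divide and take the remainder:
⌊385/48⌋ = 8, remainder 1
⌊48/1⌋ = 48, remainder 0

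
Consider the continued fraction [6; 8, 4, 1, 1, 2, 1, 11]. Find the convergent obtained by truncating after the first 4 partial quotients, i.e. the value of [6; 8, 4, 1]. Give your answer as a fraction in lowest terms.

251/41

Compute successive convergents:
a_0 = 6: 6/1
a_1 = 8: 49/8
a_2 = 4: 202/33
a_3 = 1: 251/41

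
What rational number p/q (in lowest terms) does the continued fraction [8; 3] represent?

a_0 = 8: 8/1
a_1 = 3: 25/3

25/3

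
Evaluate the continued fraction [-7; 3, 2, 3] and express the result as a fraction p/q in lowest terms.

-161/24

Compute successive convergents:
a_0 = -7: -7/1
a_1 = 3: -20/3
a_2 = 2: -47/7
a_3 = 3: -161/24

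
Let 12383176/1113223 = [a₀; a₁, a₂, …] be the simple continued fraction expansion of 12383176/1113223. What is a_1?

Apply division with remainder until the remainder is 0:
⌊12383176/1113223⌋ = 11, remainder 137723
⌊1113223/137723⌋ = 8, remainder 11439

8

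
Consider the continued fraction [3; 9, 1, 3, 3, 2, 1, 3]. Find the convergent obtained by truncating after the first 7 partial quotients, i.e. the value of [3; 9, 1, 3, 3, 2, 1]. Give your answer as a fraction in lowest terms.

1303/420

Use the convergent recurrence hₖ = aₖ·hₖ₋₁ + hₖ₋₂ (and likewise for the denominators kₖ):
a_0 = 3: 3/1
a_1 = 9: 28/9
a_2 = 1: 31/10
a_3 = 3: 121/39
a_4 = 3: 394/127
a_5 = 2: 909/293
a_6 = 1: 1303/420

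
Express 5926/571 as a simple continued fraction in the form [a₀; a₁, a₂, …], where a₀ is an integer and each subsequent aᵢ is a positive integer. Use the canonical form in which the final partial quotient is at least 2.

Apply division with remainder until the remainder is 0:
5926 ÷ 571 → quotient 10, remainder 216
571 ÷ 216 → quotient 2, remainder 139
216 ÷ 139 → quotient 1, remainder 77
139 ÷ 77 → quotient 1, remainder 62
77 ÷ 62 → quotient 1, remainder 15
62 ÷ 15 → quotient 4, remainder 2
15 ÷ 2 → quotient 7, remainder 1
2 ÷ 1 → quotient 2, remainder 0

[10; 2, 1, 1, 1, 4, 7, 2]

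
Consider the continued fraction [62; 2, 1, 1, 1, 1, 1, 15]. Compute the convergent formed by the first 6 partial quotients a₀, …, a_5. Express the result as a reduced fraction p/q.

811/13

a_0 = 62: 62/1
a_1 = 2: 125/2
a_2 = 1: 187/3
a_3 = 1: 312/5
a_4 = 1: 499/8
a_5 = 1: 811/13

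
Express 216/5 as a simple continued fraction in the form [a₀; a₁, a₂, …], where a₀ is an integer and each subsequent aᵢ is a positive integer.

⌊216/5⌋ = 43, remainder 1
⌊5/1⌋ = 5, remainder 0

[43; 5]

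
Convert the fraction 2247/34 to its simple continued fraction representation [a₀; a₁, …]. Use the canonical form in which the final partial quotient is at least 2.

⌊2247/34⌋ = 66, remainder 3
⌊34/3⌋ = 11, remainder 1
⌊3/1⌋ = 3, remainder 0

[66; 11, 3]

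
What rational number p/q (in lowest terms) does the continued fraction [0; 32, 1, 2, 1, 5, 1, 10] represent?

293/9593

Start with 10.
1 + 1/(10/1) = 1 + 1/10 = 11/10
5 + 1/(11/10) = 5 + 10/11 = 65/11
1 + 1/(65/11) = 1 + 11/65 = 76/65
2 + 1/(76/65) = 2 + 65/76 = 217/76
1 + 1/(217/76) = 1 + 76/217 = 293/217
32 + 1/(293/217) = 32 + 217/293 = 9593/293
0 + 1/(9593/293) = 0 + 293/9593 = 293/9593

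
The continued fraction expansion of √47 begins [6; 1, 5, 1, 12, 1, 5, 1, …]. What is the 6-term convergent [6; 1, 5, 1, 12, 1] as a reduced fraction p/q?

665/97

Start with 1.
12 + 1/(1/1) = 12 + 1/1 = 13/1
1 + 1/(13/1) = 1 + 1/13 = 14/13
5 + 1/(14/13) = 5 + 13/14 = 83/14
1 + 1/(83/14) = 1 + 14/83 = 97/83
6 + 1/(97/83) = 6 + 83/97 = 665/97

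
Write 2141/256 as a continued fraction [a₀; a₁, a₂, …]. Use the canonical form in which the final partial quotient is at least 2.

[8; 2, 1, 3, 23]

Run the Euclidean algorithm, recording each quotient:
2141 = 8·256 + 93, so a_0 = 8
256 = 2·93 + 70, so a_1 = 2
93 = 1·70 + 23, so a_2 = 1
70 = 3·23 + 1, so a_3 = 3
23 = 23·1 + 0, so a_4 = 23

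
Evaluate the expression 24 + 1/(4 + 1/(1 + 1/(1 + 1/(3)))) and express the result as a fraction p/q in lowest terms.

775/32

Start with 3.
1 + 1/(3/1) = 1 + 1/3 = 4/3
1 + 1/(4/3) = 1 + 3/4 = 7/4
4 + 1/(7/4) = 4 + 4/7 = 32/7
24 + 1/(32/7) = 24 + 7/32 = 775/32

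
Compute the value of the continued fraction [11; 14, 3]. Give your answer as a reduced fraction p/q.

Start with 3.
14 + 1/(3/1) = 14 + 1/3 = 43/3
11 + 1/(43/3) = 11 + 3/43 = 476/43

476/43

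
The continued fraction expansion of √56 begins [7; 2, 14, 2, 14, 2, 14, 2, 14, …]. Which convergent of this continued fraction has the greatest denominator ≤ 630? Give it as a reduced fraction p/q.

449/60

a_0 = 7: 7/1  (≤ bound)
a_1 = 2: 15/2  (≤ bound)
a_2 = 14: 217/29  (≤ bound)
a_3 = 2: 449/60  (≤ bound)
a_4 = 14: 6503/869  (> 630, stop)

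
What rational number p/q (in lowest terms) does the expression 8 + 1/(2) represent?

17/2

Work from the innermost term outward:
Start with 2.
8 + 1/(2/1) = 8 + 1/2 = 17/2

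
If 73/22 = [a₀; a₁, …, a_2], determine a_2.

7

Apply division with remainder until the remainder is 0:
⌊73/22⌋ = 3, remainder 7
⌊22/7⌋ = 3, remainder 1
⌊7/1⌋ = 7, remainder 0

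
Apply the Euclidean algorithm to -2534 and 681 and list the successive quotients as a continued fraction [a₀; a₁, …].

[-4; 3, 1, 1, 2, 2, 7, 2]

Repeatedly divide and take the remainder:
-2534 = -4·681 + 190, so a_0 = -4
681 = 3·190 + 111, so a_1 = 3
190 = 1·111 + 79, so a_2 = 1
111 = 1·79 + 32, so a_3 = 1
79 = 2·32 + 15, so a_4 = 2
32 = 2·15 + 2, so a_5 = 2
15 = 7·2 + 1, so a_6 = 7
2 = 2·1 + 0, so a_7 = 2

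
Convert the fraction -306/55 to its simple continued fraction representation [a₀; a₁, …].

-306 = -6·55 + 24, so a_0 = -6
55 = 2·24 + 7, so a_1 = 2
24 = 3·7 + 3, so a_2 = 3
7 = 2·3 + 1, so a_3 = 2
3 = 3·1 + 0, so a_4 = 3

[-6; 2, 3, 2, 3]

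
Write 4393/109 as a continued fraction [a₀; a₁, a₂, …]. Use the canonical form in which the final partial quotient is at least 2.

[40; 3, 3, 3, 3]

Repeatedly divide and take the remainder:
4393 = 40·109 + 33, so a_0 = 40
109 = 3·33 + 10, so a_1 = 3
33 = 3·10 + 3, so a_2 = 3
10 = 3·3 + 1, so a_3 = 3
3 = 3·1 + 0, so a_4 = 3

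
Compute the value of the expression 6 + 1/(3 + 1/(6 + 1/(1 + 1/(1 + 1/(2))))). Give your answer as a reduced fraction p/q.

Collapse the nested fraction from the inside out:
Start with 2.
1 + 1/(2/1) = 1 + 1/2 = 3/2
1 + 1/(3/2) = 1 + 2/3 = 5/3
6 + 1/(5/3) = 6 + 3/5 = 33/5
3 + 1/(33/5) = 3 + 5/33 = 104/33
6 + 1/(104/33) = 6 + 33/104 = 657/104

657/104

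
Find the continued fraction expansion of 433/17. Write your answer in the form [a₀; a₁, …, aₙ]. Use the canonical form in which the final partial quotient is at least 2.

[25; 2, 8]

Apply division with remainder until the remainder is 0:
⌊433/17⌋ = 25, remainder 8
⌊17/8⌋ = 2, remainder 1
⌊8/1⌋ = 8, remainder 0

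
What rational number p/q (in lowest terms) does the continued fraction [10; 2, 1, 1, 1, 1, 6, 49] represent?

Start with 49.
6 + 1/(49/1) = 6 + 1/49 = 295/49
1 + 1/(295/49) = 1 + 49/295 = 344/295
1 + 1/(344/295) = 1 + 295/344 = 639/344
1 + 1/(639/344) = 1 + 344/639 = 983/639
1 + 1/(983/639) = 1 + 639/983 = 1622/983
2 + 1/(1622/983) = 2 + 983/1622 = 4227/1622
10 + 1/(4227/1622) = 10 + 1622/4227 = 43892/4227

43892/4227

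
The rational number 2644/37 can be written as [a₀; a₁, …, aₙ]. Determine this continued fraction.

[71; 2, 5, 1, 2]

Repeatedly divide and take the remainder:
⌊2644/37⌋ = 71, remainder 17
⌊37/17⌋ = 2, remainder 3
⌊17/3⌋ = 5, remainder 2
⌊3/2⌋ = 1, remainder 1
⌊2/1⌋ = 2, remainder 0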